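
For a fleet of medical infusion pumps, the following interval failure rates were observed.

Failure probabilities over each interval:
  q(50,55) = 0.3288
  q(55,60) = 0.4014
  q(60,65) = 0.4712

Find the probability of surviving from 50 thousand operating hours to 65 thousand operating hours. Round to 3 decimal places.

Chaining the interval survival probabilities: (1 − 0.3288) × (1 − 0.4014) × (1 − 0.4712).
= 0.6712 × 0.5986 × 0.5288 = 0.212461.

0.212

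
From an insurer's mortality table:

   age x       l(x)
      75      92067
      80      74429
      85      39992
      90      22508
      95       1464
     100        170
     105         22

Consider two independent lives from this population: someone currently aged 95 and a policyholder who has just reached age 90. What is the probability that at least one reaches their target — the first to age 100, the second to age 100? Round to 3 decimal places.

p₁ = l(100)/l(95) = 170/1464 = 0.116120; p₂ = l(100)/l(90) = 170/22508 = 0.007553.
P(at least one) = 1 − (1−p₁)(1−p₂) = 1 − 0.883880 × 0.992447 = 0.122796.

0.123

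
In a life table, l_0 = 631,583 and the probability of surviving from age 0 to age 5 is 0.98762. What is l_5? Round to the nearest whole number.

l_5 = l_0 × p = 631,583 × 0.98762 = 623764.

623764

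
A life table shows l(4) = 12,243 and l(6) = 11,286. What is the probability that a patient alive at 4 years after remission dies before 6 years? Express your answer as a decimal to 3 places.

0.078

P(die before 6 | alive at 4) = 1 − l(6)/l(4) = 1 − 11,286/12,243 = (957)/12,243 = 0.078167.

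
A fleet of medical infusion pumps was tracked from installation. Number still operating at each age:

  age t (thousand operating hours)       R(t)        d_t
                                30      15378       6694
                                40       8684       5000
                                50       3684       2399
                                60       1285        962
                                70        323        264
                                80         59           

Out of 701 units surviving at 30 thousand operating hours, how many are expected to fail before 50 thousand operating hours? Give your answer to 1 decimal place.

533.1

The relevant probability is 1 − 3684/15378 = 0.760437.
Expected number = 701 × 0.760437 = 533.1.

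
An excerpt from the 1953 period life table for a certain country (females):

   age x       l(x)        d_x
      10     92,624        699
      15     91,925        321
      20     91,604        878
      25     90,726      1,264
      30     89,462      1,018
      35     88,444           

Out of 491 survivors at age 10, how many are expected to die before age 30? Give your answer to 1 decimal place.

16.8

The relevant probability is 1 − 89,462/92,624 = 0.034138.
Expected number = 491 × 0.034138 = 16.8.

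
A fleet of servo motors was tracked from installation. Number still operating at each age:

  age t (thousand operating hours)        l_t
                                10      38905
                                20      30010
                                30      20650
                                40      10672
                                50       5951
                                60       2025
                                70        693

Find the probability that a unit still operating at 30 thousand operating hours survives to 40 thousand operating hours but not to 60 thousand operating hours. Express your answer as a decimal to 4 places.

This is the probability of reaching 40 but not 60, conditional on being operational at 30: (l_40 − l_60) / l_30.
= (10672 − 2025) / 20650 = 8647 / 20650 = 0.418741.

0.4187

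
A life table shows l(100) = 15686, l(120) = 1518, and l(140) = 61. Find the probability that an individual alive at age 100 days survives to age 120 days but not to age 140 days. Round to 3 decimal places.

0.093

This is the probability of reaching 120 but not 140, conditional on being alive at 100: (l(120) − l(140)) / l(100).
= (1518 − 61) / 15686 = 1457 / 15686 = 0.092885.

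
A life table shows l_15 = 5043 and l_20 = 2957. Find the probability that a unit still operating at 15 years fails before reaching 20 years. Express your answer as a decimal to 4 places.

P(fail before 20 | operational at 15) = 1 − l_20/l_15 = 1 − 2957/5043 = (2086)/5043 = 0.413643.

0.4136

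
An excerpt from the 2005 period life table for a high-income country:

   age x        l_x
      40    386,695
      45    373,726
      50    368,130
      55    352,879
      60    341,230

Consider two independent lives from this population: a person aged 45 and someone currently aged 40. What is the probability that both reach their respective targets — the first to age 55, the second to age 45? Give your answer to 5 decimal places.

0.91255

p₁ = l_55/l_45 = 352,879/373,726 = 0.944218; p₂ = l_45/l_40 = 373,726/386,695 = 0.966462.
P(both) = p₁ × p₂ = 0.944218 × 0.966462 = 0.912551.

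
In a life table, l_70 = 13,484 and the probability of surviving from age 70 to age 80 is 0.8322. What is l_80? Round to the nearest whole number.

11221

l_80 = l_70 × p = 13,484 × 0.8322 = 11221.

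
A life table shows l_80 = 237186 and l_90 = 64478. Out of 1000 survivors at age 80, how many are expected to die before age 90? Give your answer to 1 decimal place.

728.2

The relevant probability is 1 − 64478/237186 = 0.728154.
Expected number = 1000 × 0.728154 = 728.2.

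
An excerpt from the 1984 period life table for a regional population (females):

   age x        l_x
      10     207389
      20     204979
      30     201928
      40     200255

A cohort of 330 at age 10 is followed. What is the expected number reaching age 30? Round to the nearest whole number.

321

The relevant probability is 201928/207389 = 0.973668.
Expected number = 330 × 0.973668 = 321.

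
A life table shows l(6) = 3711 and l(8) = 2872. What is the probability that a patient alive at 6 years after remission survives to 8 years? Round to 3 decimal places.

The conditional survival probability is l(8)/l(6) = 2872/3711 = 0.773915.

0.774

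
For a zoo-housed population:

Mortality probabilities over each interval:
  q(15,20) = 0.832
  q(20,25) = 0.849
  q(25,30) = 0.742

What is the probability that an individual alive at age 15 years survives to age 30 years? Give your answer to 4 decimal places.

P(survive 15→30) = (1 − 0.832) × (1 − 0.849) × (1 − 0.742).
= 0.168 × 0.151 × 0.258 = 0.006545.

0.0065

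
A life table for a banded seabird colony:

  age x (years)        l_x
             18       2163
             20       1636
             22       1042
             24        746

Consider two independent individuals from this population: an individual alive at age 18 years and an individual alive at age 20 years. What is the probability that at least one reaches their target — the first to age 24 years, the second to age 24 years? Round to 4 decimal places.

p₁ = l_24/l_18 = 746/2163 = 0.344891; p₂ = l_24/l_20 = 746/1636 = 0.455990.
P(at least one) = 1 − (1−p₁)(1−p₂) = 1 − 0.655109 × 0.544010 = 0.643614.

0.6436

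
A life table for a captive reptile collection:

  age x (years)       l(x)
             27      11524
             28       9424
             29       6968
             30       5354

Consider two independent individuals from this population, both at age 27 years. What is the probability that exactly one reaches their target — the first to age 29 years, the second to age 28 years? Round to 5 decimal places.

0.43349

p₁ = l(29)/l(27) = 6968/11524 = 0.604651; p₂ = l(28)/l(27) = 9424/11524 = 0.817772.
P(exactly one) = p₁(1−p₂) + (1−p₁)p₂ = 0.110184 + 0.323305 = 0.433490.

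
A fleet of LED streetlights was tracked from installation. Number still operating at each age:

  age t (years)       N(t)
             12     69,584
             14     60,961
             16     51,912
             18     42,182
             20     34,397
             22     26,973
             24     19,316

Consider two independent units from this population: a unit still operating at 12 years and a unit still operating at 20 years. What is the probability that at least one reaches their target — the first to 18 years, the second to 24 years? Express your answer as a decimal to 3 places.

p₁ = N(18)/N(12) = 42,182/69,584 = 0.606203; p₂ = N(24)/N(20) = 19,316/34,397 = 0.561561.
P(at least one) = 1 − (1−p₁)(1−p₂) = 1 − 0.393797 × 0.438439 = 0.827344.

0.827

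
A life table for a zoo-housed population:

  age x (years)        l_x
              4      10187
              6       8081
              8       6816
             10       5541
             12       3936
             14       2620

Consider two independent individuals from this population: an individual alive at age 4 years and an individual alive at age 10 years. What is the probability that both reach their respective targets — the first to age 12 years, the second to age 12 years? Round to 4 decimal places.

0.2745

p₁ = l_12/l_4 = 3936/10187 = 0.386375; p₂ = l_12/l_10 = 3936/5541 = 0.710341.
P(both) = p₁ × p₂ = 0.386375 × 0.710341 = 0.274458.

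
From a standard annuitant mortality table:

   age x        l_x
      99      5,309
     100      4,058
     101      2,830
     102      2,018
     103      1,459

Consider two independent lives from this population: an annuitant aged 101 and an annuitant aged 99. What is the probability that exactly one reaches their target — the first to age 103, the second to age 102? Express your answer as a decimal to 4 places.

0.5037

p₁ = l_103/l_101 = 1,459/2,830 = 0.515548; p₂ = l_102/l_99 = 2,018/5,309 = 0.380109.
P(exactly one) = p₁(1−p₂) + (1−p₁)p₂ = 0.319584 + 0.184145 = 0.503728.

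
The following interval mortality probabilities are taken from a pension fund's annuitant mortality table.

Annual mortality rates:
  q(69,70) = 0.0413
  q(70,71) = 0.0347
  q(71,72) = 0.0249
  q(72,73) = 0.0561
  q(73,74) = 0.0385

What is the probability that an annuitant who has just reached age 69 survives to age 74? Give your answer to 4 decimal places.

P(survive 69→74) = (1 − 0.0413) × (1 − 0.0347) × (1 − 0.0249) × (1 − 0.0561) × (1 − 0.0385).
= 0.9587 × 0.9653 × 0.9751 × 0.9439 × 0.9615 = 0.818973.

0.8190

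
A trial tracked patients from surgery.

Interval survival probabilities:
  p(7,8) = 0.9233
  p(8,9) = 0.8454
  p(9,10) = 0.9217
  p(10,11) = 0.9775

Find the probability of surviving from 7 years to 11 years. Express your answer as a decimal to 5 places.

P(survive 7→11) = 0.9233 × 0.8454 × 0.9217 × 0.9775.
= 0.703253.

0.70325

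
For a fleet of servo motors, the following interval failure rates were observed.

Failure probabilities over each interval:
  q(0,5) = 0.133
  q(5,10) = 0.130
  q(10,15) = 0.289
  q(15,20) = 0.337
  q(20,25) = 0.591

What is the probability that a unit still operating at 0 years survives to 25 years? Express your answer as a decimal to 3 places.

0.145

Chaining the interval survival probabilities: (1 − 0.133) × (1 − 0.130) × (1 − 0.289) × (1 − 0.337) × (1 − 0.591).
= 0.867 × 0.870 × 0.711 × 0.663 × 0.409 = 0.145427.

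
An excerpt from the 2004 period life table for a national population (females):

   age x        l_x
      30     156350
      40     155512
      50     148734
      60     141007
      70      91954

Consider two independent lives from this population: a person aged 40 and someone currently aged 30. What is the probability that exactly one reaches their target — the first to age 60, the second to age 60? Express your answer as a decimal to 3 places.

p₁ = l_60/l_40 = 141007/155512 = 0.906727; p₂ = l_60/l_30 = 141007/156350 = 0.901868.
P(exactly one) = p₁(1−p₂) + (1−p₁)p₂ = 0.088979 + 0.084120 = 0.173099.

0.173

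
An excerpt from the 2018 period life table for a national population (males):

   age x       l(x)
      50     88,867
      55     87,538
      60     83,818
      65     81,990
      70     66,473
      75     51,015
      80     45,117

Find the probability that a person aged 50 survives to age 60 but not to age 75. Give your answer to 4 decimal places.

0.3691

This is the probability of reaching 60 but not 75, conditional on being alive at 50: (l(60) − l(75)) / l(50).
= (83,818 − 51,015) / 88,867 = 32,803 / 88,867 = 0.369125.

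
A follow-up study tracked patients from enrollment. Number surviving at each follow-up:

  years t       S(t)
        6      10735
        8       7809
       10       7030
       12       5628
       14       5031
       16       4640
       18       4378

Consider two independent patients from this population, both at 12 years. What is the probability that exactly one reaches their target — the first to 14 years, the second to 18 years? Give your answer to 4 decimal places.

p₁ = S(14)/S(12) = 5031/5628 = 0.893923; p₂ = S(18)/S(12) = 4378/5628 = 0.777896.
P(exactly one) = p₁(1−p₂) + (1−p₁)p₂ = 0.198544 + 0.082517 = 0.281061.

0.2811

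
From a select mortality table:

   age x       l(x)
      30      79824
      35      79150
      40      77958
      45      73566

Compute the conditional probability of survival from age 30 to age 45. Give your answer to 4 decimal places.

0.9216

The conditional survival probability is l(45)/l(30) = 73566/79824 = 0.921603.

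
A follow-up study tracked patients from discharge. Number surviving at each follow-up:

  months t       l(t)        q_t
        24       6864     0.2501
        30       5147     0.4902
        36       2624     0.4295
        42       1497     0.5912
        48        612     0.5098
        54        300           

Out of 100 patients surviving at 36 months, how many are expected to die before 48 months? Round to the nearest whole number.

The relevant probability is 1 − 612/2624 = 0.766768.
Expected number = 100 × 0.766768 = 77.

77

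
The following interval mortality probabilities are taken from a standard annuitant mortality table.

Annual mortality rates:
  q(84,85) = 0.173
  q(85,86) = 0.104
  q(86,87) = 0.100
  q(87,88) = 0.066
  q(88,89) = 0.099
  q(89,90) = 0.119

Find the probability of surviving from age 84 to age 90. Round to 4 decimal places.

0.4944

Survival from 84 to 90 is the product of surviving each interval: (1 − 0.173) × (1 − 0.104) × (1 − 0.100) × (1 − 0.066) × (1 − 0.099) × (1 − 0.119).
= 0.827 × 0.896 × 0.900 × 0.934 × 0.901 × 0.881 = 0.494429.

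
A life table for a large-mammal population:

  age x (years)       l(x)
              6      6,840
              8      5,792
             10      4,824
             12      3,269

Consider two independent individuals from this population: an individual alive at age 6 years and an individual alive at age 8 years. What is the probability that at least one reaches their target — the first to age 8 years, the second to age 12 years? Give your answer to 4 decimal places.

p₁ = l(8)/l(6) = 5,792/6,840 = 0.846784; p₂ = l(12)/l(8) = 3,269/5,792 = 0.564399.
P(at least one) = 1 − (1−p₁)(1−p₂) = 1 − 0.153216 × 0.435601 = 0.933259.

0.9333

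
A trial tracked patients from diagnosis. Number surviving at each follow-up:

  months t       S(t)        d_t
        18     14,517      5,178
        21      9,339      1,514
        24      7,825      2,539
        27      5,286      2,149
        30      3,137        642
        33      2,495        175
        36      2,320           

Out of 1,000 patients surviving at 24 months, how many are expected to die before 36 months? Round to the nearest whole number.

704

The relevant probability is 1 − 2,320/7,825 = 0.703514.
Expected number = 1,000 × 0.703514 = 704.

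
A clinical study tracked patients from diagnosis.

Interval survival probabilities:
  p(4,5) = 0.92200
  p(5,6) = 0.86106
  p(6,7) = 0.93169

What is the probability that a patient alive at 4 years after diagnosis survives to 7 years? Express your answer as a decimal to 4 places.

Survival from 4 to 7 is the product of surviving each interval: 0.92200 × 0.86106 × 0.93169.
= 0.739666.

0.7397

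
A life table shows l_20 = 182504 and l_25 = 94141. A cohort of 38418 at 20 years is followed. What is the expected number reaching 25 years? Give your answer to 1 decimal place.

The relevant probability is 94141/182504 = 0.515830.
Expected number = 38418 × 0.515830 = 19817.1.

19817.1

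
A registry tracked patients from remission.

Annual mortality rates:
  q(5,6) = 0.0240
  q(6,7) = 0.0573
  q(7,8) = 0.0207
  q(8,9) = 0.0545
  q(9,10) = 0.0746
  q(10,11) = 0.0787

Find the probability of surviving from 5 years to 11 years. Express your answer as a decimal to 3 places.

0.726

Survival from 5 to 11 is the product of surviving each interval: (1 − 0.0240) × (1 − 0.0573) × (1 − 0.0207) × (1 − 0.0545) × (1 − 0.0746) × (1 − 0.0787).
= 0.9760 × 0.9427 × 0.9793 × 0.9455 × 0.9254 × 0.9213 = 0.726325.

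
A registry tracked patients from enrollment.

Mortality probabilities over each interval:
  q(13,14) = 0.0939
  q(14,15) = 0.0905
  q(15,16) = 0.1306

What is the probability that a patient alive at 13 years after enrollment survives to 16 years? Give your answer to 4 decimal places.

0.7165

The overall survival probability is (1 − 0.0939) × (1 − 0.0905) × (1 − 0.1306).
= 0.9061 × 0.9095 × 0.8694 = 0.716471.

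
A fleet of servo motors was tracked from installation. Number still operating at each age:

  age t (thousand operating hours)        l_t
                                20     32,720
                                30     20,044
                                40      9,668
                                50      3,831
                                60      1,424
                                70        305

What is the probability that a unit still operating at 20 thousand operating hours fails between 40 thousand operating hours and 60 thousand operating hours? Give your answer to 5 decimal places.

0.25196

This is the probability of reaching 40 but not 60, conditional on being operational at 20: (l_40 − l_60) / l_20.
= (9,668 − 1,424) / 32,720 = 8,244 / 32,720 = 0.251956.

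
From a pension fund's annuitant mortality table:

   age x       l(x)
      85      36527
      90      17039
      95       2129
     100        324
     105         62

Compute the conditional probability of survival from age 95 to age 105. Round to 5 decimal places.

The conditional survival probability is l(105)/l(95) = 62/2129 = 0.029122.

0.02912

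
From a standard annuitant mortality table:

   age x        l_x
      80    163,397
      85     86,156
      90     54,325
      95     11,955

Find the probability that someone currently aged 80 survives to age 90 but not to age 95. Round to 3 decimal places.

0.259

We want 10|5q80 = (l_90 − l_95)/l_80.
This is the probability of reaching 90 but not 95, conditional on being alive at 80: (l_90 − l_95) / l_80.
= (54,325 − 11,955) / 163,397 = 42,370 / 163,397 = 0.259307.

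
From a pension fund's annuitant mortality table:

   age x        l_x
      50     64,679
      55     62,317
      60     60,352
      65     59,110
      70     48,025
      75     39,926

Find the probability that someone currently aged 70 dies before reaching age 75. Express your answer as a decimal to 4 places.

0.1686

P(die before 75 | alive at 70) = 1 − l_75/l_70 = 1 − 39,926/48,025 = (8,099)/48,025 = 0.168641.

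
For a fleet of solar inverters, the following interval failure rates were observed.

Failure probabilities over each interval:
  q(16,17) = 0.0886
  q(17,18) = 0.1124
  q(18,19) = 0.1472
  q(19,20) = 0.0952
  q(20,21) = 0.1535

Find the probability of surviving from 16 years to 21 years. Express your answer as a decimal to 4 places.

0.5284

P(survive 16→21) = (1 − 0.0886) × (1 − 0.1124) × (1 − 0.1472) × (1 − 0.0952) × (1 − 0.1535).
= 0.9114 × 0.8876 × 0.8528 × 0.9048 × 0.8465 = 0.528388.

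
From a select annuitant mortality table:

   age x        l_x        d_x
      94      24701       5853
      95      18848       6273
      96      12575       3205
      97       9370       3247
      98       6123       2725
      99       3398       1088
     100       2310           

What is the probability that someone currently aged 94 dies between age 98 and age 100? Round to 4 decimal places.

We want 4|2q94 = (l_98 − l_100)/l_94.
This is the probability of reaching 98 but not 100, conditional on being alive at 94: (l_98 − l_100) / l_94.
= (6123 − 2310) / 24701 = 3813 / 24701 = 0.154366.

0.1544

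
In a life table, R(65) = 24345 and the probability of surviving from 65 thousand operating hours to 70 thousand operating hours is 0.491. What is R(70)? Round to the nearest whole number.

R(70) = R(65) × p = 24345 × 0.491 = 11953.

11953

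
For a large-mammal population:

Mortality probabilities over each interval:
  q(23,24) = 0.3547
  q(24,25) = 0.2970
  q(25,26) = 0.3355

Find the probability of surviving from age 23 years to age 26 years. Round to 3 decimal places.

0.301

P(survive 23→26) = (1 − 0.3547) × (1 − 0.2970) × (1 − 0.3355).
= 0.6453 × 0.7030 × 0.6645 = 0.301448.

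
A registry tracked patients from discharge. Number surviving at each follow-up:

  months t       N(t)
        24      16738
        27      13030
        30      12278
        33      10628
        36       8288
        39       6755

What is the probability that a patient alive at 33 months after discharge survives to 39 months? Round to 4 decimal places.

The conditional survival probability is N(39)/N(33) = 6755/10628 = 0.635585.

0.6356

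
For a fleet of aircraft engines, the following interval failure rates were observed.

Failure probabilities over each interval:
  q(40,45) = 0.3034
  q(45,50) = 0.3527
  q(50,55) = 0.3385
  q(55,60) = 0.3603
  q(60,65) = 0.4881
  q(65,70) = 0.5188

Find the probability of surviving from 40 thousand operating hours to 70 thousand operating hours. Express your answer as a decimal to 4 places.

Chaining the interval survival probabilities: (1 − 0.3034) × (1 − 0.3527) × (1 − 0.3385) × (1 − 0.3603) × (1 − 0.4881) × (1 − 0.5188).
= 0.6966 × 0.6473 × 0.6615 × 0.6397 × 0.5119 × 0.4812 = 0.047001.

0.0470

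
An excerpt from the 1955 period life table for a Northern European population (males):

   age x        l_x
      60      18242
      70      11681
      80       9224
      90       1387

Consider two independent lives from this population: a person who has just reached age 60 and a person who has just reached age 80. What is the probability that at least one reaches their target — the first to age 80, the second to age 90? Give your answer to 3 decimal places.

p₁ = l_80/l_60 = 9224/18242 = 0.505646; p₂ = l_90/l_80 = 1387/9224 = 0.150369.
P(at least one) = 1 − (1−p₁)(1−p₂) = 1 − 0.494354 × 0.849631 = 0.579982.

0.580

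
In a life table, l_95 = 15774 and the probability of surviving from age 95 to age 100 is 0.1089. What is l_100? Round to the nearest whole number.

1718

l_100 = l_95 × p = 15774 × 0.1089 = 1718.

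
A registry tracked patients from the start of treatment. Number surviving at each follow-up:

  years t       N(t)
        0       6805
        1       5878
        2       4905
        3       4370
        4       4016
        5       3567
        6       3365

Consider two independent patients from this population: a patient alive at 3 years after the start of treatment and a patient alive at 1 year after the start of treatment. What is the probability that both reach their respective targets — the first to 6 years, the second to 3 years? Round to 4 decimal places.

p₁ = N(6)/N(3) = 3365/4370 = 0.770023; p₂ = N(3)/N(1) = 4370/5878 = 0.743450.
P(both) = p₁ × p₂ = 0.770023 × 0.743450 = 0.572474.

0.5725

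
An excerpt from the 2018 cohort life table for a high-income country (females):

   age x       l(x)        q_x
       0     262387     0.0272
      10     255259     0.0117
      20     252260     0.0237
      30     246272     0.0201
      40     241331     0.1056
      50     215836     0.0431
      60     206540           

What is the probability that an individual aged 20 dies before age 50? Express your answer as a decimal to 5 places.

0.14439

P(die before 50 | alive at 20) = 1 − l(50)/l(20) = 1 − 215836/252260 = (36424)/252260 = 0.144391.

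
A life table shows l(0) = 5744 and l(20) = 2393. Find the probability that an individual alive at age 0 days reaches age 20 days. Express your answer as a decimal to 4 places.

The conditional survival probability is l(20)/l(0) = 2393/5744 = 0.416609.

0.4166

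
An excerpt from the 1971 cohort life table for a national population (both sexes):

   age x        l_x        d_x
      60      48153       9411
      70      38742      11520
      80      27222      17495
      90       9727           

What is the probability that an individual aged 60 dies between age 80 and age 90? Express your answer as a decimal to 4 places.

0.3633

We want 20|10q60 = (l_80 − l_90)/l_60.
This is the probability of reaching 80 but not 90, conditional on being alive at 60: (l_80 − l_90) / l_60.
= (27222 − 9727) / 48153 = 17495 / 48153 = 0.363321.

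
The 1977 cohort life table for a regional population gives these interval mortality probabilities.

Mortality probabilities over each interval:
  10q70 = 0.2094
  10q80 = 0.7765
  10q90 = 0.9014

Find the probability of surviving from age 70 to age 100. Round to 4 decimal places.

30p70 = (1 − 0.2094) × (1 − 0.7765) × (1 − 0.9014).
= 0.7906 × 0.2235 × 0.0986 = 0.017423.

0.0174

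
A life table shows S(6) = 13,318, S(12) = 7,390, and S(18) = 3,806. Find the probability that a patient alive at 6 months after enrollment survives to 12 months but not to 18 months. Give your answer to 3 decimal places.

This is the probability of reaching 12 but not 18, conditional on being alive at 6: (S(12) − S(18)) / S(6).
= (7,390 − 3,806) / 13,318 = 3,584 / 13,318 = 0.269109.

0.269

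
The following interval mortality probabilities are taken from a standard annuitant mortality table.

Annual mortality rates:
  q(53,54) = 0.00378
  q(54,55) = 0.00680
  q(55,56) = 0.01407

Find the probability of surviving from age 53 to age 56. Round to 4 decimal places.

P(survive 53→56) = (1 − 0.00378) × (1 − 0.00680) × (1 − 0.01407).
= 0.99622 × 0.99320 × 0.98593 = 0.975524.

0.9755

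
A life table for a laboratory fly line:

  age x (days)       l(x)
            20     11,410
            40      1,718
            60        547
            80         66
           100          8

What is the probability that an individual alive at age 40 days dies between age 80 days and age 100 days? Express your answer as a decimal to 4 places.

0.0338

This is the probability of reaching 80 but not 100, conditional on being alive at 40: (l(80) − l(100)) / l(40).
= (66 − 8) / 1,718 = 58 / 1,718 = 0.033760.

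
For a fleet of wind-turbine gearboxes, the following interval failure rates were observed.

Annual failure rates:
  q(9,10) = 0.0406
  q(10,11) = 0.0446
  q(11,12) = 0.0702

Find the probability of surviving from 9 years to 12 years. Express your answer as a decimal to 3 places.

The overall survival probability is (1 − 0.0406) × (1 − 0.0446) × (1 − 0.0702).
= 0.9594 × 0.9554 × 0.9298 = 0.852265.

0.852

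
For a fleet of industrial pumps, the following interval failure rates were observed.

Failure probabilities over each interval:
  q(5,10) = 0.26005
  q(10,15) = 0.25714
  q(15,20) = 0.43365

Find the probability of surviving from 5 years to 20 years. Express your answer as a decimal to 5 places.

Survival from 5 to 20 is the product of surviving each interval: (1 − 0.26005) × (1 − 0.25714) × (1 − 0.43365).
= 0.73995 × 0.74286 × 0.56635 = 0.311311.

0.31131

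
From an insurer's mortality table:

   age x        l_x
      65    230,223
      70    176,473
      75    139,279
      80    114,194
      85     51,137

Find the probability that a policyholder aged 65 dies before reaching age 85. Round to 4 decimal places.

0.7779

P(die before 85 | alive at 65) = 1 − l_85/l_65 = 1 − 51,137/230,223 = (179,086)/230,223 = 0.777881.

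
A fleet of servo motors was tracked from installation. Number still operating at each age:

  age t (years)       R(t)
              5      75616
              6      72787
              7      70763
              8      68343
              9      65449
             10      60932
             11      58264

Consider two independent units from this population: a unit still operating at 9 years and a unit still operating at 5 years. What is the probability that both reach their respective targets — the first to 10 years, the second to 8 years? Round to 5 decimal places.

p₁ = R(10)/R(9) = 60932/65449 = 0.930984; p₂ = R(8)/R(5) = 68343/75616 = 0.903817.
P(both) = p₁ × p₂ = 0.930984 × 0.903817 = 0.841439.

0.84144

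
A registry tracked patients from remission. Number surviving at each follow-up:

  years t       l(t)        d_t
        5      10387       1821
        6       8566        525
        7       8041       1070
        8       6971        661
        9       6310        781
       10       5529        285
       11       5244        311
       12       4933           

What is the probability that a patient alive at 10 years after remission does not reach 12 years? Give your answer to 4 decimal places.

0.1078

P(die before 12 | alive at 10) = 1 − l(12)/l(10) = 1 − 4933/5529 = (596)/5529 = 0.107795.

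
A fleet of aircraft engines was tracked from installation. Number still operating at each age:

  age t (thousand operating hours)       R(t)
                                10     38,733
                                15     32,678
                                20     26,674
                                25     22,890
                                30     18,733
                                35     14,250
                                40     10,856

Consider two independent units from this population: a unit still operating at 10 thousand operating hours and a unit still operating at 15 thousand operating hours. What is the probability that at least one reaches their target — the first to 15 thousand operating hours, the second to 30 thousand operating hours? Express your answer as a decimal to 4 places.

0.9333

p₁ = R(15)/R(10) = 32,678/38,733 = 0.843673; p₂ = R(30)/R(15) = 18,733/32,678 = 0.573260.
P(at least one) = 1 − (1−p₁)(1−p₂) = 1 − 0.156327 × 0.426740 = 0.933289.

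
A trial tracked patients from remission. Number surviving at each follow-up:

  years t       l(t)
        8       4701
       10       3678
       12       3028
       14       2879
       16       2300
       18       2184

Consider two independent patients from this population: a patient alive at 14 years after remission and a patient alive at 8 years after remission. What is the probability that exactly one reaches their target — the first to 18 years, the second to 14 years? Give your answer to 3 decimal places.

0.442

p₁ = l(18)/l(14) = 2184/2879 = 0.758597; p₂ = l(14)/l(8) = 2879/4701 = 0.612423.
P(exactly one) = p₁(1−p₂) + (1−p₁)p₂ = 0.294015 + 0.147841 = 0.441855.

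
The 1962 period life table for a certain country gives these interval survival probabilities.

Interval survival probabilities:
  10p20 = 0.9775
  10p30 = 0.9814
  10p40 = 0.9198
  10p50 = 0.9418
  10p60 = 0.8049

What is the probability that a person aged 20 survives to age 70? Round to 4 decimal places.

0.6689

50p20 = 0.9775 × 0.9814 × 0.9198 × 0.9418 × 0.8049.
= 0.668893.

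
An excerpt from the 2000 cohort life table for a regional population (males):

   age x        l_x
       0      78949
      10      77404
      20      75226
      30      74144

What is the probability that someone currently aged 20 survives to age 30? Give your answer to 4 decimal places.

We want 10p20 = l_30/l_20.
The conditional survival probability is l_30/l_20 = 74144/75226 = 0.985617.

0.9856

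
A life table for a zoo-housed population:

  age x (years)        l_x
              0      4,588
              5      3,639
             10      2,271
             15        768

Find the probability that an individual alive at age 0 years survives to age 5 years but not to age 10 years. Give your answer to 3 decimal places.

0.298

This is the probability of reaching 5 but not 10, conditional on being alive at 0: (l_5 − l_10) / l_0.
= (3,639 − 2,271) / 4,588 = 1,368 / 4,588 = 0.298169.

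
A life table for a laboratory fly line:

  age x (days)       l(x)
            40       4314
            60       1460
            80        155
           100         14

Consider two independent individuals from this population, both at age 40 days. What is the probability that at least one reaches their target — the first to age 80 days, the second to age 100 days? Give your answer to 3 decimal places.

0.039

p₁ = l(80)/l(40) = 155/4314 = 0.035930; p₂ = l(100)/l(40) = 14/4314 = 0.003245.
P(at least one) = 1 − (1−p₁)(1−p₂) = 1 − 0.964070 × 0.996755 = 0.039058.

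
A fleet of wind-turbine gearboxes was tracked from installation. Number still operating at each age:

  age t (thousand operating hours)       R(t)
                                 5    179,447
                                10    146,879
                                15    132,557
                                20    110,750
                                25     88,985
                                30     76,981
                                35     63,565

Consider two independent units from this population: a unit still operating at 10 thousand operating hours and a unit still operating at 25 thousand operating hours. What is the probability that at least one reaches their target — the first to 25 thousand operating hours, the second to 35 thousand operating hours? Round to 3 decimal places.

p₁ = R(25)/R(10) = 88,985/146,879 = 0.605839; p₂ = R(35)/R(25) = 63,565/88,985 = 0.714334.
P(at least one) = 1 − (1−p₁)(1−p₂) = 1 − 0.394161 × 0.285666 = 0.887402.

0.887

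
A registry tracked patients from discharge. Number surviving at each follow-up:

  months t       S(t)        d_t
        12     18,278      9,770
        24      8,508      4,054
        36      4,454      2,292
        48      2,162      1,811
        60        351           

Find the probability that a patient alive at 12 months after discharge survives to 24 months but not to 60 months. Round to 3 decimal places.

0.446

This is the probability of reaching 24 but not 60, conditional on being alive at 12: (S(24) − S(60)) / S(12).
= (8,508 − 351) / 18,278 = 8,157 / 18,278 = 0.446274.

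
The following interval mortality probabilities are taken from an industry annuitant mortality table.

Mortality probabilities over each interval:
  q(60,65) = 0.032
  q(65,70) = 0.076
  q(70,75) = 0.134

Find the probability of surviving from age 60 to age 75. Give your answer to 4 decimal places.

Survival from 60 to 75 is the product of surviving each interval: (1 − 0.032) × (1 − 0.076) × (1 − 0.134).
= 0.968 × 0.924 × 0.866 = 0.774578.

0.7746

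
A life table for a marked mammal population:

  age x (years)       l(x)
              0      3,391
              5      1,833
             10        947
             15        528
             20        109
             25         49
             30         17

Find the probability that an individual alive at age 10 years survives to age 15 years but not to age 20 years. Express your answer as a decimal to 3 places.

This is the probability of reaching 15 but not 20, conditional on being alive at 10: (l(15) − l(20)) / l(10).
= (528 − 109) / 947 = 419 / 947 = 0.442450.

0.442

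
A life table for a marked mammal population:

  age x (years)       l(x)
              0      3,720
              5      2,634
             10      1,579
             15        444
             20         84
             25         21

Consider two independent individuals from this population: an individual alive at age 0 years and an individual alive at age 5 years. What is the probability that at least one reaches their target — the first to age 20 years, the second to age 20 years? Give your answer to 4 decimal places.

p₁ = l(20)/l(0) = 84/3,720 = 0.022581; p₂ = l(20)/l(5) = 84/2,634 = 0.031891.
P(at least one) = 1 − (1−p₁)(1−p₂) = 1 − 0.977419 × 0.968109 = 0.053752.

0.0538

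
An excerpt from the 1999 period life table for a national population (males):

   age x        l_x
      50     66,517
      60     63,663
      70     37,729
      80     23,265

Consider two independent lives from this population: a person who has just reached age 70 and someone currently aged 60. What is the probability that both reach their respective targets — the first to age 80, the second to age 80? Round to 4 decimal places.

0.2253

p₁ = l_80/l_70 = 23,265/37,729 = 0.616634; p₂ = l_80/l_60 = 23,265/63,663 = 0.365440.
P(both) = p₁ × p₂ = 0.616634 × 0.365440 = 0.225343.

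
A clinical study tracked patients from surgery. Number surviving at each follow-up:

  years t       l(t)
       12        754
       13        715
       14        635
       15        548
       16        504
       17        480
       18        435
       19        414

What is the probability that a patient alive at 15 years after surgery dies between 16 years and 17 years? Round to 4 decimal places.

This is the probability of reaching 16 but not 17, conditional on being alive at 15: (l(16) − l(17)) / l(15).
= (504 − 480) / 548 = 24 / 548 = 0.043796.

0.0438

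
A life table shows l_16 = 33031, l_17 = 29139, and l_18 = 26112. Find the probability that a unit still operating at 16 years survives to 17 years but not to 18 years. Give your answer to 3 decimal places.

This is the probability of reaching 17 but not 18, conditional on being operational at 16: (l_17 − l_18) / l_16.
= (29139 − 26112) / 33031 = 3027 / 33031 = 0.091641.

0.092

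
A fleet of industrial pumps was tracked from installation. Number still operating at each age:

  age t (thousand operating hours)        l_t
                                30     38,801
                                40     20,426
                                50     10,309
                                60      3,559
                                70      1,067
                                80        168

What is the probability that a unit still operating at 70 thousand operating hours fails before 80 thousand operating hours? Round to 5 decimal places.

0.84255

P(fail before 80 | operational at 70) = 1 − l_80/l_70 = 1 − 168/1,067 = (899)/1,067 = 0.842549.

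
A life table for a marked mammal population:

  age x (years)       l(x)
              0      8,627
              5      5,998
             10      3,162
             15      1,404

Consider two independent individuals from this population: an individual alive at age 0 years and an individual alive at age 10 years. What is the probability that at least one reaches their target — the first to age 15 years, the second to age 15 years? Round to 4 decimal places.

p₁ = l(15)/l(0) = 1,404/8,627 = 0.162745; p₂ = l(15)/l(10) = 1,404/3,162 = 0.444023.
P(at least one) = 1 − (1−p₁)(1−p₂) = 1 − 0.837255 × 0.555977 = 0.534505.

0.5345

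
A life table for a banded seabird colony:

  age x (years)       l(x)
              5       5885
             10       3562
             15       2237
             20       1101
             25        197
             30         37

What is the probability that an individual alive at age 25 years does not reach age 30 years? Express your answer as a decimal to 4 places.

P(die before 30 | alive at 25) = 1 − l(30)/l(25) = 1 − 37/197 = (160)/197 = 0.812183.

0.8122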